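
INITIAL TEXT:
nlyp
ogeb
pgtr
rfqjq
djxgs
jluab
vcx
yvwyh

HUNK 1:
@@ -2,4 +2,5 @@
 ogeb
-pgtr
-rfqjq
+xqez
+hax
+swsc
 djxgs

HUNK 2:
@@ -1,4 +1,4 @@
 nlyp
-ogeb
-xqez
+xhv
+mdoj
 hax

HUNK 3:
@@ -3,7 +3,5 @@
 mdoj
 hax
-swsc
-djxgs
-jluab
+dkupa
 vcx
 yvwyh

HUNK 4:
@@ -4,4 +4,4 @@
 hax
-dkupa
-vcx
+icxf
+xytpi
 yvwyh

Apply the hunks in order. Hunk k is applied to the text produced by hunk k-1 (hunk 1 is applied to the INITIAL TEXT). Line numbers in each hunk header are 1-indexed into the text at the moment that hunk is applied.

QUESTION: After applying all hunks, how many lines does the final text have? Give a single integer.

Hunk 1: at line 2 remove [pgtr,rfqjq] add [xqez,hax,swsc] -> 9 lines: nlyp ogeb xqez hax swsc djxgs jluab vcx yvwyh
Hunk 2: at line 1 remove [ogeb,xqez] add [xhv,mdoj] -> 9 lines: nlyp xhv mdoj hax swsc djxgs jluab vcx yvwyh
Hunk 3: at line 3 remove [swsc,djxgs,jluab] add [dkupa] -> 7 lines: nlyp xhv mdoj hax dkupa vcx yvwyh
Hunk 4: at line 4 remove [dkupa,vcx] add [icxf,xytpi] -> 7 lines: nlyp xhv mdoj hax icxf xytpi yvwyh
Final line count: 7

Answer: 7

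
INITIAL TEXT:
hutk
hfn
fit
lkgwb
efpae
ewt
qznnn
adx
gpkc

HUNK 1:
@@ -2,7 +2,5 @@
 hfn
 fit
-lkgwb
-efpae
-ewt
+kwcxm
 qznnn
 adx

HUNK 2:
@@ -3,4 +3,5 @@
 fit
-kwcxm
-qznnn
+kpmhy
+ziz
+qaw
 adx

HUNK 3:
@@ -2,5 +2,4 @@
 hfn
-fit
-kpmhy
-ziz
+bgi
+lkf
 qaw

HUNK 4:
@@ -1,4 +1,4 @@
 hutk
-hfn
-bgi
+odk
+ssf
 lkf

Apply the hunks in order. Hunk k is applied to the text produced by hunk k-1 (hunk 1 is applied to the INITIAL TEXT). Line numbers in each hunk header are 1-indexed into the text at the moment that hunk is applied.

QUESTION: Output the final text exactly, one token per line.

Hunk 1: at line 2 remove [lkgwb,efpae,ewt] add [kwcxm] -> 7 lines: hutk hfn fit kwcxm qznnn adx gpkc
Hunk 2: at line 3 remove [kwcxm,qznnn] add [kpmhy,ziz,qaw] -> 8 lines: hutk hfn fit kpmhy ziz qaw adx gpkc
Hunk 3: at line 2 remove [fit,kpmhy,ziz] add [bgi,lkf] -> 7 lines: hutk hfn bgi lkf qaw adx gpkc
Hunk 4: at line 1 remove [hfn,bgi] add [odk,ssf] -> 7 lines: hutk odk ssf lkf qaw adx gpkc

Answer: hutk
odk
ssf
lkf
qaw
adx
gpkc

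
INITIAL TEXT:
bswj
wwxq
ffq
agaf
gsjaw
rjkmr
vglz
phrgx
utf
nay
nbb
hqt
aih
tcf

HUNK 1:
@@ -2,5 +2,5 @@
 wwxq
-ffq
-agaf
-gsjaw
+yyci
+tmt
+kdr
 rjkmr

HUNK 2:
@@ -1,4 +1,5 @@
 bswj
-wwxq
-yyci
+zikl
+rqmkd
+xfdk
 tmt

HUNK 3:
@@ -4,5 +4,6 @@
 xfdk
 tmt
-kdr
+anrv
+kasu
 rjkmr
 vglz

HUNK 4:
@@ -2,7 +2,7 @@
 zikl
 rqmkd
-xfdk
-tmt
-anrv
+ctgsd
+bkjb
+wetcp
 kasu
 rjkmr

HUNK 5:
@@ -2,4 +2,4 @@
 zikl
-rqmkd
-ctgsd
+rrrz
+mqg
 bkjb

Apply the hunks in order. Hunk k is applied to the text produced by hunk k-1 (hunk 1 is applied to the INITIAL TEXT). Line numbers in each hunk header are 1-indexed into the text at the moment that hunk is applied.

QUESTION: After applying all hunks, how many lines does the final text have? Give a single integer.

Hunk 1: at line 2 remove [ffq,agaf,gsjaw] add [yyci,tmt,kdr] -> 14 lines: bswj wwxq yyci tmt kdr rjkmr vglz phrgx utf nay nbb hqt aih tcf
Hunk 2: at line 1 remove [wwxq,yyci] add [zikl,rqmkd,xfdk] -> 15 lines: bswj zikl rqmkd xfdk tmt kdr rjkmr vglz phrgx utf nay nbb hqt aih tcf
Hunk 3: at line 4 remove [kdr] add [anrv,kasu] -> 16 lines: bswj zikl rqmkd xfdk tmt anrv kasu rjkmr vglz phrgx utf nay nbb hqt aih tcf
Hunk 4: at line 2 remove [xfdk,tmt,anrv] add [ctgsd,bkjb,wetcp] -> 16 lines: bswj zikl rqmkd ctgsd bkjb wetcp kasu rjkmr vglz phrgx utf nay nbb hqt aih tcf
Hunk 5: at line 2 remove [rqmkd,ctgsd] add [rrrz,mqg] -> 16 lines: bswj zikl rrrz mqg bkjb wetcp kasu rjkmr vglz phrgx utf nay nbb hqt aih tcf
Final line count: 16

Answer: 16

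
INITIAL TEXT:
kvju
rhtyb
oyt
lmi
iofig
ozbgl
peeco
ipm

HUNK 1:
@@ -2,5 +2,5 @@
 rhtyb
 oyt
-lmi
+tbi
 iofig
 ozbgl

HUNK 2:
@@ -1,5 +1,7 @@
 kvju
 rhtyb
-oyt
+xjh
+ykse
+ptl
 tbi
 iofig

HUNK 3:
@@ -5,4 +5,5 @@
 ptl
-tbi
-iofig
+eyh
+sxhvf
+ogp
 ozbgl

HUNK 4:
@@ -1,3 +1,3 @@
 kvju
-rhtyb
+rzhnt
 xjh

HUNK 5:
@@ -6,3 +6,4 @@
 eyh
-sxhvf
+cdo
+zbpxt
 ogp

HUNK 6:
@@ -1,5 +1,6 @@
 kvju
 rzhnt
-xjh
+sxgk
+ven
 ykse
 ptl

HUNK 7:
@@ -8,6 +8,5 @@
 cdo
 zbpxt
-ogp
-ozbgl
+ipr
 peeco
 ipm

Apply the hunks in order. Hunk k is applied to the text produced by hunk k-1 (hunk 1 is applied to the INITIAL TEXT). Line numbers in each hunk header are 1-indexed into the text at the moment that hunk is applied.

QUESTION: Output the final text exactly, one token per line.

Answer: kvju
rzhnt
sxgk
ven
ykse
ptl
eyh
cdo
zbpxt
ipr
peeco
ipm

Derivation:
Hunk 1: at line 2 remove [lmi] add [tbi] -> 8 lines: kvju rhtyb oyt tbi iofig ozbgl peeco ipm
Hunk 2: at line 1 remove [oyt] add [xjh,ykse,ptl] -> 10 lines: kvju rhtyb xjh ykse ptl tbi iofig ozbgl peeco ipm
Hunk 3: at line 5 remove [tbi,iofig] add [eyh,sxhvf,ogp] -> 11 lines: kvju rhtyb xjh ykse ptl eyh sxhvf ogp ozbgl peeco ipm
Hunk 4: at line 1 remove [rhtyb] add [rzhnt] -> 11 lines: kvju rzhnt xjh ykse ptl eyh sxhvf ogp ozbgl peeco ipm
Hunk 5: at line 6 remove [sxhvf] add [cdo,zbpxt] -> 12 lines: kvju rzhnt xjh ykse ptl eyh cdo zbpxt ogp ozbgl peeco ipm
Hunk 6: at line 1 remove [xjh] add [sxgk,ven] -> 13 lines: kvju rzhnt sxgk ven ykse ptl eyh cdo zbpxt ogp ozbgl peeco ipm
Hunk 7: at line 8 remove [ogp,ozbgl] add [ipr] -> 12 lines: kvju rzhnt sxgk ven ykse ptl eyh cdo zbpxt ipr peeco ipm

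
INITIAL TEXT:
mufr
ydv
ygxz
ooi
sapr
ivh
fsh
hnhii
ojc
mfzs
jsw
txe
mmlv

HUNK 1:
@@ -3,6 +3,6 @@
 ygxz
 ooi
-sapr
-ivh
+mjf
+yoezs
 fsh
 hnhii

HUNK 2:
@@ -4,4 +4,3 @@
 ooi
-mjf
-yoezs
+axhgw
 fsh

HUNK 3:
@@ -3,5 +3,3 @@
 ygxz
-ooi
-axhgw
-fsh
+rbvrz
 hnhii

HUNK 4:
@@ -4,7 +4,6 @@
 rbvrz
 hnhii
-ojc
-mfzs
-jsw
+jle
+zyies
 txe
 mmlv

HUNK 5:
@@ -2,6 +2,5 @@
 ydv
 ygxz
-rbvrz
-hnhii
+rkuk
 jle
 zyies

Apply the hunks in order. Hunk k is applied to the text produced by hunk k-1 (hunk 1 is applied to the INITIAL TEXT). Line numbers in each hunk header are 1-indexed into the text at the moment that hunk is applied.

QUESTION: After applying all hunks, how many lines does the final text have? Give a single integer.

Answer: 8

Derivation:
Hunk 1: at line 3 remove [sapr,ivh] add [mjf,yoezs] -> 13 lines: mufr ydv ygxz ooi mjf yoezs fsh hnhii ojc mfzs jsw txe mmlv
Hunk 2: at line 4 remove [mjf,yoezs] add [axhgw] -> 12 lines: mufr ydv ygxz ooi axhgw fsh hnhii ojc mfzs jsw txe mmlv
Hunk 3: at line 3 remove [ooi,axhgw,fsh] add [rbvrz] -> 10 lines: mufr ydv ygxz rbvrz hnhii ojc mfzs jsw txe mmlv
Hunk 4: at line 4 remove [ojc,mfzs,jsw] add [jle,zyies] -> 9 lines: mufr ydv ygxz rbvrz hnhii jle zyies txe mmlv
Hunk 5: at line 2 remove [rbvrz,hnhii] add [rkuk] -> 8 lines: mufr ydv ygxz rkuk jle zyies txe mmlv
Final line count: 8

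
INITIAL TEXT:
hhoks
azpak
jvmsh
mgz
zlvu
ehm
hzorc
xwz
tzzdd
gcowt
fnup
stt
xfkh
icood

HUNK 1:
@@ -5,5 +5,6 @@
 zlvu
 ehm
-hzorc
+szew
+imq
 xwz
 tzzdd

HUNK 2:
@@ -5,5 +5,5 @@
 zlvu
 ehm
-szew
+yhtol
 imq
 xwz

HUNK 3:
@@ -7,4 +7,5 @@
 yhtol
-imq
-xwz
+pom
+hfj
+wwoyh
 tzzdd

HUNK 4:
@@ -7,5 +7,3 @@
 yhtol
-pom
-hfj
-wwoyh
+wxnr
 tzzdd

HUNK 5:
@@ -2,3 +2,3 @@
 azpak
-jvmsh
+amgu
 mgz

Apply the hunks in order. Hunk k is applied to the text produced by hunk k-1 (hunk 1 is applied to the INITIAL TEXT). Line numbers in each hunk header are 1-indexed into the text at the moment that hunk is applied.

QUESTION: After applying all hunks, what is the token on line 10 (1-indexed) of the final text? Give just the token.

Answer: gcowt

Derivation:
Hunk 1: at line 5 remove [hzorc] add [szew,imq] -> 15 lines: hhoks azpak jvmsh mgz zlvu ehm szew imq xwz tzzdd gcowt fnup stt xfkh icood
Hunk 2: at line 5 remove [szew] add [yhtol] -> 15 lines: hhoks azpak jvmsh mgz zlvu ehm yhtol imq xwz tzzdd gcowt fnup stt xfkh icood
Hunk 3: at line 7 remove [imq,xwz] add [pom,hfj,wwoyh] -> 16 lines: hhoks azpak jvmsh mgz zlvu ehm yhtol pom hfj wwoyh tzzdd gcowt fnup stt xfkh icood
Hunk 4: at line 7 remove [pom,hfj,wwoyh] add [wxnr] -> 14 lines: hhoks azpak jvmsh mgz zlvu ehm yhtol wxnr tzzdd gcowt fnup stt xfkh icood
Hunk 5: at line 2 remove [jvmsh] add [amgu] -> 14 lines: hhoks azpak amgu mgz zlvu ehm yhtol wxnr tzzdd gcowt fnup stt xfkh icood
Final line 10: gcowt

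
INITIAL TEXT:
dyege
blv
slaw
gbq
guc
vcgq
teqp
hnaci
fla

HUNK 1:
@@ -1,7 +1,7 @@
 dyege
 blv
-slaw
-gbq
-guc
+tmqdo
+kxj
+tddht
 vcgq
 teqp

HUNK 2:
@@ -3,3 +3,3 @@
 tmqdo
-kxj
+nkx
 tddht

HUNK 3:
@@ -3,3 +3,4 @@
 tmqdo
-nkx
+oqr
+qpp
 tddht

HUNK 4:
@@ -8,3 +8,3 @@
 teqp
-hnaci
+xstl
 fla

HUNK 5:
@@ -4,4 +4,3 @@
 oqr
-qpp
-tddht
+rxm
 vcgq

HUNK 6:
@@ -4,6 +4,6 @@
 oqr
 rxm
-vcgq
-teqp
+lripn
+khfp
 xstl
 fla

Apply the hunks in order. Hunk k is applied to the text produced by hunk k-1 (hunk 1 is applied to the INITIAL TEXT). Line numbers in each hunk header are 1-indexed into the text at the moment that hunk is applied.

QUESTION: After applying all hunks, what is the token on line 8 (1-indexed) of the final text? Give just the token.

Hunk 1: at line 1 remove [slaw,gbq,guc] add [tmqdo,kxj,tddht] -> 9 lines: dyege blv tmqdo kxj tddht vcgq teqp hnaci fla
Hunk 2: at line 3 remove [kxj] add [nkx] -> 9 lines: dyege blv tmqdo nkx tddht vcgq teqp hnaci fla
Hunk 3: at line 3 remove [nkx] add [oqr,qpp] -> 10 lines: dyege blv tmqdo oqr qpp tddht vcgq teqp hnaci fla
Hunk 4: at line 8 remove [hnaci] add [xstl] -> 10 lines: dyege blv tmqdo oqr qpp tddht vcgq teqp xstl fla
Hunk 5: at line 4 remove [qpp,tddht] add [rxm] -> 9 lines: dyege blv tmqdo oqr rxm vcgq teqp xstl fla
Hunk 6: at line 4 remove [vcgq,teqp] add [lripn,khfp] -> 9 lines: dyege blv tmqdo oqr rxm lripn khfp xstl fla
Final line 8: xstl

Answer: xstl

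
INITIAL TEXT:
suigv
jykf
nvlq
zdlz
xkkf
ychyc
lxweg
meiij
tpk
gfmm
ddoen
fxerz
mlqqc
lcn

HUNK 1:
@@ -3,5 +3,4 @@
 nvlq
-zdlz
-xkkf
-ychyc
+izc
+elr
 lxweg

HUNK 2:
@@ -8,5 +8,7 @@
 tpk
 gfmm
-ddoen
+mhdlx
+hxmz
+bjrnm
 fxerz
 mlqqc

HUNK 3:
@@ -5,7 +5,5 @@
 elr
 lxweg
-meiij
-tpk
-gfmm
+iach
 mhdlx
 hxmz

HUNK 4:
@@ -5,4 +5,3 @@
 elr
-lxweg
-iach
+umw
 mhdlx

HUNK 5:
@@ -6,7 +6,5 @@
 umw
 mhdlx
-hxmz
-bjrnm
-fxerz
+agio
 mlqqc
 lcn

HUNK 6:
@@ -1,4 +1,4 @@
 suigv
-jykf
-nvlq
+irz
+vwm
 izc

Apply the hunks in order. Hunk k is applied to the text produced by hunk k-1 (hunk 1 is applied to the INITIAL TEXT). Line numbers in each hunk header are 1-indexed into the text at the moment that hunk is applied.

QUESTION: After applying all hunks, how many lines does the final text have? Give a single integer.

Answer: 10

Derivation:
Hunk 1: at line 3 remove [zdlz,xkkf,ychyc] add [izc,elr] -> 13 lines: suigv jykf nvlq izc elr lxweg meiij tpk gfmm ddoen fxerz mlqqc lcn
Hunk 2: at line 8 remove [ddoen] add [mhdlx,hxmz,bjrnm] -> 15 lines: suigv jykf nvlq izc elr lxweg meiij tpk gfmm mhdlx hxmz bjrnm fxerz mlqqc lcn
Hunk 3: at line 5 remove [meiij,tpk,gfmm] add [iach] -> 13 lines: suigv jykf nvlq izc elr lxweg iach mhdlx hxmz bjrnm fxerz mlqqc lcn
Hunk 4: at line 5 remove [lxweg,iach] add [umw] -> 12 lines: suigv jykf nvlq izc elr umw mhdlx hxmz bjrnm fxerz mlqqc lcn
Hunk 5: at line 6 remove [hxmz,bjrnm,fxerz] add [agio] -> 10 lines: suigv jykf nvlq izc elr umw mhdlx agio mlqqc lcn
Hunk 6: at line 1 remove [jykf,nvlq] add [irz,vwm] -> 10 lines: suigv irz vwm izc elr umw mhdlx agio mlqqc lcn
Final line count: 10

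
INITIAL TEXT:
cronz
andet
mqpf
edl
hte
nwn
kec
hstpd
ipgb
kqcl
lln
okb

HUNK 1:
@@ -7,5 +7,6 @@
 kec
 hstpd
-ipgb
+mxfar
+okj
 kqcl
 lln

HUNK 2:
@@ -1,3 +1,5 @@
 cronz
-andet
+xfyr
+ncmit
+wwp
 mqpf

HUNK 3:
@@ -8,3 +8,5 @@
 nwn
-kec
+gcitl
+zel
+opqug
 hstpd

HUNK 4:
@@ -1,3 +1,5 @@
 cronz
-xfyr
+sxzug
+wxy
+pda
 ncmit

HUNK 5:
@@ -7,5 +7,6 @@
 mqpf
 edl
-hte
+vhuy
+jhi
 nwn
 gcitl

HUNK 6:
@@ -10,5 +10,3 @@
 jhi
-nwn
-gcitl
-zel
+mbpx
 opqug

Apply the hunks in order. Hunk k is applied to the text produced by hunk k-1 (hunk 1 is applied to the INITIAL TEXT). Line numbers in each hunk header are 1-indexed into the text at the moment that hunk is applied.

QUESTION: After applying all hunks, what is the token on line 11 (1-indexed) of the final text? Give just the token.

Answer: mbpx

Derivation:
Hunk 1: at line 7 remove [ipgb] add [mxfar,okj] -> 13 lines: cronz andet mqpf edl hte nwn kec hstpd mxfar okj kqcl lln okb
Hunk 2: at line 1 remove [andet] add [xfyr,ncmit,wwp] -> 15 lines: cronz xfyr ncmit wwp mqpf edl hte nwn kec hstpd mxfar okj kqcl lln okb
Hunk 3: at line 8 remove [kec] add [gcitl,zel,opqug] -> 17 lines: cronz xfyr ncmit wwp mqpf edl hte nwn gcitl zel opqug hstpd mxfar okj kqcl lln okb
Hunk 4: at line 1 remove [xfyr] add [sxzug,wxy,pda] -> 19 lines: cronz sxzug wxy pda ncmit wwp mqpf edl hte nwn gcitl zel opqug hstpd mxfar okj kqcl lln okb
Hunk 5: at line 7 remove [hte] add [vhuy,jhi] -> 20 lines: cronz sxzug wxy pda ncmit wwp mqpf edl vhuy jhi nwn gcitl zel opqug hstpd mxfar okj kqcl lln okb
Hunk 6: at line 10 remove [nwn,gcitl,zel] add [mbpx] -> 18 lines: cronz sxzug wxy pda ncmit wwp mqpf edl vhuy jhi mbpx opqug hstpd mxfar okj kqcl lln okb
Final line 11: mbpx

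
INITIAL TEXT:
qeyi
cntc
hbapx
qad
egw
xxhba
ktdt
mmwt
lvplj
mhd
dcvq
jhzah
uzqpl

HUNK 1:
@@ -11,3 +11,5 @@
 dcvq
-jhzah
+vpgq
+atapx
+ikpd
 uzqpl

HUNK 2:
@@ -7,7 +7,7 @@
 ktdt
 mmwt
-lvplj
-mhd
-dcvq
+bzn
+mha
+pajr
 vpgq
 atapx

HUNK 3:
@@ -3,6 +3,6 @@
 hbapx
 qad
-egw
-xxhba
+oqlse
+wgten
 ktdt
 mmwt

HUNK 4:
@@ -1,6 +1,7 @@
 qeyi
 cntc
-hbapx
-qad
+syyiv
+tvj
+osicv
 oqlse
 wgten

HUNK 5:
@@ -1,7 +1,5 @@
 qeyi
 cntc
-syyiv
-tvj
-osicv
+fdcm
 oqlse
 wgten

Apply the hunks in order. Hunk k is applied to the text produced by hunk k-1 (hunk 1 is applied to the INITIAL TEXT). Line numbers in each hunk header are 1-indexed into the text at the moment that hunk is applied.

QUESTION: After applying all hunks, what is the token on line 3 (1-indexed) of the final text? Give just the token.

Hunk 1: at line 11 remove [jhzah] add [vpgq,atapx,ikpd] -> 15 lines: qeyi cntc hbapx qad egw xxhba ktdt mmwt lvplj mhd dcvq vpgq atapx ikpd uzqpl
Hunk 2: at line 7 remove [lvplj,mhd,dcvq] add [bzn,mha,pajr] -> 15 lines: qeyi cntc hbapx qad egw xxhba ktdt mmwt bzn mha pajr vpgq atapx ikpd uzqpl
Hunk 3: at line 3 remove [egw,xxhba] add [oqlse,wgten] -> 15 lines: qeyi cntc hbapx qad oqlse wgten ktdt mmwt bzn mha pajr vpgq atapx ikpd uzqpl
Hunk 4: at line 1 remove [hbapx,qad] add [syyiv,tvj,osicv] -> 16 lines: qeyi cntc syyiv tvj osicv oqlse wgten ktdt mmwt bzn mha pajr vpgq atapx ikpd uzqpl
Hunk 5: at line 1 remove [syyiv,tvj,osicv] add [fdcm] -> 14 lines: qeyi cntc fdcm oqlse wgten ktdt mmwt bzn mha pajr vpgq atapx ikpd uzqpl
Final line 3: fdcm

Answer: fdcm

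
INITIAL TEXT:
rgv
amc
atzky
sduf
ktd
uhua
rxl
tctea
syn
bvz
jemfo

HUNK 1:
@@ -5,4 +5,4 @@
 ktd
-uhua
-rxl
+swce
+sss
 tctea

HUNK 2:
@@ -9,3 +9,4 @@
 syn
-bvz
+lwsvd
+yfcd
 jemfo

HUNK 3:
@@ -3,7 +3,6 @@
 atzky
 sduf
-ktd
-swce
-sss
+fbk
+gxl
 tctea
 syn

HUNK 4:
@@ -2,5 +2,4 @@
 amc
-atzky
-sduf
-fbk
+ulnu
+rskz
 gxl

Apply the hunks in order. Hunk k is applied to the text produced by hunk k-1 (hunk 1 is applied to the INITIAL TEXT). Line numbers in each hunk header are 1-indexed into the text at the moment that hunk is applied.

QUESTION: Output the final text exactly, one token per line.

Hunk 1: at line 5 remove [uhua,rxl] add [swce,sss] -> 11 lines: rgv amc atzky sduf ktd swce sss tctea syn bvz jemfo
Hunk 2: at line 9 remove [bvz] add [lwsvd,yfcd] -> 12 lines: rgv amc atzky sduf ktd swce sss tctea syn lwsvd yfcd jemfo
Hunk 3: at line 3 remove [ktd,swce,sss] add [fbk,gxl] -> 11 lines: rgv amc atzky sduf fbk gxl tctea syn lwsvd yfcd jemfo
Hunk 4: at line 2 remove [atzky,sduf,fbk] add [ulnu,rskz] -> 10 lines: rgv amc ulnu rskz gxl tctea syn lwsvd yfcd jemfo

Answer: rgv
amc
ulnu
rskz
gxl
tctea
syn
lwsvd
yfcd
jemfo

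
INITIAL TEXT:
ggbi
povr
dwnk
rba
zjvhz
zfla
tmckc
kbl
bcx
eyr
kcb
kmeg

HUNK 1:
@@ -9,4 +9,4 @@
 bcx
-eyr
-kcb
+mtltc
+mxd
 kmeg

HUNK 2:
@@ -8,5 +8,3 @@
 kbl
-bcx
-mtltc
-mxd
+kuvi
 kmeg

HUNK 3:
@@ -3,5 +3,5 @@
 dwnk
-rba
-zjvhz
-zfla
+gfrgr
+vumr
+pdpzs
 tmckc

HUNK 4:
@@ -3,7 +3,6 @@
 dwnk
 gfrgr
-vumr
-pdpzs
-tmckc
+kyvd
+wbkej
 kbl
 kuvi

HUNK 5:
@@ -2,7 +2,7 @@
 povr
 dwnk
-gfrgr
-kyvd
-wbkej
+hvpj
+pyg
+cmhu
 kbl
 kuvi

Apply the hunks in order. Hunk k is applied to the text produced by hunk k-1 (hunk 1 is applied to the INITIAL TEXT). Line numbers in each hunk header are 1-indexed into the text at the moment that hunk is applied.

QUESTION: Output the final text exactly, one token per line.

Answer: ggbi
povr
dwnk
hvpj
pyg
cmhu
kbl
kuvi
kmeg

Derivation:
Hunk 1: at line 9 remove [eyr,kcb] add [mtltc,mxd] -> 12 lines: ggbi povr dwnk rba zjvhz zfla tmckc kbl bcx mtltc mxd kmeg
Hunk 2: at line 8 remove [bcx,mtltc,mxd] add [kuvi] -> 10 lines: ggbi povr dwnk rba zjvhz zfla tmckc kbl kuvi kmeg
Hunk 3: at line 3 remove [rba,zjvhz,zfla] add [gfrgr,vumr,pdpzs] -> 10 lines: ggbi povr dwnk gfrgr vumr pdpzs tmckc kbl kuvi kmeg
Hunk 4: at line 3 remove [vumr,pdpzs,tmckc] add [kyvd,wbkej] -> 9 lines: ggbi povr dwnk gfrgr kyvd wbkej kbl kuvi kmeg
Hunk 5: at line 2 remove [gfrgr,kyvd,wbkej] add [hvpj,pyg,cmhu] -> 9 lines: ggbi povr dwnk hvpj pyg cmhu kbl kuvi kmeg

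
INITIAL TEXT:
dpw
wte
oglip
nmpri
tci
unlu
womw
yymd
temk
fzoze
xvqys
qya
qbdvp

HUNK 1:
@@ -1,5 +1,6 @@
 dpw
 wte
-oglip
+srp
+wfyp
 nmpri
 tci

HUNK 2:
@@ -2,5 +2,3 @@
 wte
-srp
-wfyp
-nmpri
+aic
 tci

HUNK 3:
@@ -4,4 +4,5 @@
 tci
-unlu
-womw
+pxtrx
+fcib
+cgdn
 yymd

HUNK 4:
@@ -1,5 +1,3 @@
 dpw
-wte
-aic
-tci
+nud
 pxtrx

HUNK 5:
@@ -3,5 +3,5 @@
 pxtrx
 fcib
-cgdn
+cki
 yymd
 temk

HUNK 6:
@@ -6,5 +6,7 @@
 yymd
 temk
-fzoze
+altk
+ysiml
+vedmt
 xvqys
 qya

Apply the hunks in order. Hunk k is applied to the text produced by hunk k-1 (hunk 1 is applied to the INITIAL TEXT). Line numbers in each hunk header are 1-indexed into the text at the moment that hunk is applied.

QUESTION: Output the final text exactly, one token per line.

Answer: dpw
nud
pxtrx
fcib
cki
yymd
temk
altk
ysiml
vedmt
xvqys
qya
qbdvp

Derivation:
Hunk 1: at line 1 remove [oglip] add [srp,wfyp] -> 14 lines: dpw wte srp wfyp nmpri tci unlu womw yymd temk fzoze xvqys qya qbdvp
Hunk 2: at line 2 remove [srp,wfyp,nmpri] add [aic] -> 12 lines: dpw wte aic tci unlu womw yymd temk fzoze xvqys qya qbdvp
Hunk 3: at line 4 remove [unlu,womw] add [pxtrx,fcib,cgdn] -> 13 lines: dpw wte aic tci pxtrx fcib cgdn yymd temk fzoze xvqys qya qbdvp
Hunk 4: at line 1 remove [wte,aic,tci] add [nud] -> 11 lines: dpw nud pxtrx fcib cgdn yymd temk fzoze xvqys qya qbdvp
Hunk 5: at line 3 remove [cgdn] add [cki] -> 11 lines: dpw nud pxtrx fcib cki yymd temk fzoze xvqys qya qbdvp
Hunk 6: at line 6 remove [fzoze] add [altk,ysiml,vedmt] -> 13 lines: dpw nud pxtrx fcib cki yymd temk altk ysiml vedmt xvqys qya qbdvp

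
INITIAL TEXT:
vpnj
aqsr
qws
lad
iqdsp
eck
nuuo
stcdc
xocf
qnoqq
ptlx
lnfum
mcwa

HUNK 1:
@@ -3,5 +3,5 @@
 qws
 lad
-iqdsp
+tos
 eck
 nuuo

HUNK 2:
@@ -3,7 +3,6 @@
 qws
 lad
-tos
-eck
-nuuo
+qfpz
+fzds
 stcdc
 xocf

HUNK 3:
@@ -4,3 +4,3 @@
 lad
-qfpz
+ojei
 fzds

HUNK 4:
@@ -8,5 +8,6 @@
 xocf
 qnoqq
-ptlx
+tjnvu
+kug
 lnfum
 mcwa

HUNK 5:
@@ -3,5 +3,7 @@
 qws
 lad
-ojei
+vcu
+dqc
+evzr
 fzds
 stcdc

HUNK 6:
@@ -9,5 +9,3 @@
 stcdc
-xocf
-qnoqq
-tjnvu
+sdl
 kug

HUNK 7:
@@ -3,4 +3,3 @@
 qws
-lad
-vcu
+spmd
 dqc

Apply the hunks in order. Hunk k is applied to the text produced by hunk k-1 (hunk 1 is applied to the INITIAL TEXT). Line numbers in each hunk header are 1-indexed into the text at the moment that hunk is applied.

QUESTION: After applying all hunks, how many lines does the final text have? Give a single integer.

Hunk 1: at line 3 remove [iqdsp] add [tos] -> 13 lines: vpnj aqsr qws lad tos eck nuuo stcdc xocf qnoqq ptlx lnfum mcwa
Hunk 2: at line 3 remove [tos,eck,nuuo] add [qfpz,fzds] -> 12 lines: vpnj aqsr qws lad qfpz fzds stcdc xocf qnoqq ptlx lnfum mcwa
Hunk 3: at line 4 remove [qfpz] add [ojei] -> 12 lines: vpnj aqsr qws lad ojei fzds stcdc xocf qnoqq ptlx lnfum mcwa
Hunk 4: at line 8 remove [ptlx] add [tjnvu,kug] -> 13 lines: vpnj aqsr qws lad ojei fzds stcdc xocf qnoqq tjnvu kug lnfum mcwa
Hunk 5: at line 3 remove [ojei] add [vcu,dqc,evzr] -> 15 lines: vpnj aqsr qws lad vcu dqc evzr fzds stcdc xocf qnoqq tjnvu kug lnfum mcwa
Hunk 6: at line 9 remove [xocf,qnoqq,tjnvu] add [sdl] -> 13 lines: vpnj aqsr qws lad vcu dqc evzr fzds stcdc sdl kug lnfum mcwa
Hunk 7: at line 3 remove [lad,vcu] add [spmd] -> 12 lines: vpnj aqsr qws spmd dqc evzr fzds stcdc sdl kug lnfum mcwa
Final line count: 12

Answer: 12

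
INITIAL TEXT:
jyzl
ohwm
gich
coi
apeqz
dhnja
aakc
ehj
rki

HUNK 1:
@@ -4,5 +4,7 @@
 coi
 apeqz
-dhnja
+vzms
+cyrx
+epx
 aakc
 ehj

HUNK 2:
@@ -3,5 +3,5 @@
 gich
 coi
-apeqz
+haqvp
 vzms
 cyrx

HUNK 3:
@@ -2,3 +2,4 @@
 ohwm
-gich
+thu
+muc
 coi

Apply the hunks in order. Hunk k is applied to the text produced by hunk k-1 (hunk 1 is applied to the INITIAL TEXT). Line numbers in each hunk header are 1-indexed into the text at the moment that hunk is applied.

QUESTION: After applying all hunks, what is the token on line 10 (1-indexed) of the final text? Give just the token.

Answer: aakc

Derivation:
Hunk 1: at line 4 remove [dhnja] add [vzms,cyrx,epx] -> 11 lines: jyzl ohwm gich coi apeqz vzms cyrx epx aakc ehj rki
Hunk 2: at line 3 remove [apeqz] add [haqvp] -> 11 lines: jyzl ohwm gich coi haqvp vzms cyrx epx aakc ehj rki
Hunk 3: at line 2 remove [gich] add [thu,muc] -> 12 lines: jyzl ohwm thu muc coi haqvp vzms cyrx epx aakc ehj rki
Final line 10: aakc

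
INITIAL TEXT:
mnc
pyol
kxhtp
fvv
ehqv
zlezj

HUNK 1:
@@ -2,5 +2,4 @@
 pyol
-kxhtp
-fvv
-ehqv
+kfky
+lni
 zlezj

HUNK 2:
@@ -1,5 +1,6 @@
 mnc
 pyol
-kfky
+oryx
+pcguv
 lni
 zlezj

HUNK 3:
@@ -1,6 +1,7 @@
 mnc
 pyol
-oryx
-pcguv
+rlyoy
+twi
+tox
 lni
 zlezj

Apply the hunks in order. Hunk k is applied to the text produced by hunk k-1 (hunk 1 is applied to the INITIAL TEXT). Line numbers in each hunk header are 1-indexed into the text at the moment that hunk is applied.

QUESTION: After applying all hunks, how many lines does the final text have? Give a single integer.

Hunk 1: at line 2 remove [kxhtp,fvv,ehqv] add [kfky,lni] -> 5 lines: mnc pyol kfky lni zlezj
Hunk 2: at line 1 remove [kfky] add [oryx,pcguv] -> 6 lines: mnc pyol oryx pcguv lni zlezj
Hunk 3: at line 1 remove [oryx,pcguv] add [rlyoy,twi,tox] -> 7 lines: mnc pyol rlyoy twi tox lni zlezj
Final line count: 7

Answer: 7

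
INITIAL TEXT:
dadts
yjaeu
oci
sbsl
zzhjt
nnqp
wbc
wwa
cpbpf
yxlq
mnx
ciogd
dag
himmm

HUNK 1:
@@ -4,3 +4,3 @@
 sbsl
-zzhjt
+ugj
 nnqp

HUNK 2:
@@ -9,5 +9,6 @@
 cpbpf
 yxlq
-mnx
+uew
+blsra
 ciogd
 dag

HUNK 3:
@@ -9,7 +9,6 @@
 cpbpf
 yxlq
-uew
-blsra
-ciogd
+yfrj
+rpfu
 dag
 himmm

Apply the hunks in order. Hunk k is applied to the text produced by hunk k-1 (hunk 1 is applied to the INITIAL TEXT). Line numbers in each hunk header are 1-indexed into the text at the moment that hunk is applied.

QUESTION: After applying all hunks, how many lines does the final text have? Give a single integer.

Answer: 14

Derivation:
Hunk 1: at line 4 remove [zzhjt] add [ugj] -> 14 lines: dadts yjaeu oci sbsl ugj nnqp wbc wwa cpbpf yxlq mnx ciogd dag himmm
Hunk 2: at line 9 remove [mnx] add [uew,blsra] -> 15 lines: dadts yjaeu oci sbsl ugj nnqp wbc wwa cpbpf yxlq uew blsra ciogd dag himmm
Hunk 3: at line 9 remove [uew,blsra,ciogd] add [yfrj,rpfu] -> 14 lines: dadts yjaeu oci sbsl ugj nnqp wbc wwa cpbpf yxlq yfrj rpfu dag himmm
Final line count: 14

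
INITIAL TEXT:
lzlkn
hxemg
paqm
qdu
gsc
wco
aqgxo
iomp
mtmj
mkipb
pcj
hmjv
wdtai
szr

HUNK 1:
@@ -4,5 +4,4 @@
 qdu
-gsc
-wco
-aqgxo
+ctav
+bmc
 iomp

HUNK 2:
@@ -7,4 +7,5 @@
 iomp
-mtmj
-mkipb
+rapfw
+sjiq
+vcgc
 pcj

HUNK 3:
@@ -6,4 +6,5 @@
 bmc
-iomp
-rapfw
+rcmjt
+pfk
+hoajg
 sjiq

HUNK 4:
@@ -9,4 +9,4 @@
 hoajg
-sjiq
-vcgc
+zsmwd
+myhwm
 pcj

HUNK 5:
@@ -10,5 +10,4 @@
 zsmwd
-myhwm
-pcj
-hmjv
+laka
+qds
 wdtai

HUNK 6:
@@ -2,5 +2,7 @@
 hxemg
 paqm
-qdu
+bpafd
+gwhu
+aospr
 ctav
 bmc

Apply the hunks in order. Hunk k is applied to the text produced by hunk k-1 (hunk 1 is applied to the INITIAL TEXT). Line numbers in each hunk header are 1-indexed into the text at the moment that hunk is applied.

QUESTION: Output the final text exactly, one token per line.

Answer: lzlkn
hxemg
paqm
bpafd
gwhu
aospr
ctav
bmc
rcmjt
pfk
hoajg
zsmwd
laka
qds
wdtai
szr

Derivation:
Hunk 1: at line 4 remove [gsc,wco,aqgxo] add [ctav,bmc] -> 13 lines: lzlkn hxemg paqm qdu ctav bmc iomp mtmj mkipb pcj hmjv wdtai szr
Hunk 2: at line 7 remove [mtmj,mkipb] add [rapfw,sjiq,vcgc] -> 14 lines: lzlkn hxemg paqm qdu ctav bmc iomp rapfw sjiq vcgc pcj hmjv wdtai szr
Hunk 3: at line 6 remove [iomp,rapfw] add [rcmjt,pfk,hoajg] -> 15 lines: lzlkn hxemg paqm qdu ctav bmc rcmjt pfk hoajg sjiq vcgc pcj hmjv wdtai szr
Hunk 4: at line 9 remove [sjiq,vcgc] add [zsmwd,myhwm] -> 15 lines: lzlkn hxemg paqm qdu ctav bmc rcmjt pfk hoajg zsmwd myhwm pcj hmjv wdtai szr
Hunk 5: at line 10 remove [myhwm,pcj,hmjv] add [laka,qds] -> 14 lines: lzlkn hxemg paqm qdu ctav bmc rcmjt pfk hoajg zsmwd laka qds wdtai szr
Hunk 6: at line 2 remove [qdu] add [bpafd,gwhu,aospr] -> 16 lines: lzlkn hxemg paqm bpafd gwhu aospr ctav bmc rcmjt pfk hoajg zsmwd laka qds wdtai szr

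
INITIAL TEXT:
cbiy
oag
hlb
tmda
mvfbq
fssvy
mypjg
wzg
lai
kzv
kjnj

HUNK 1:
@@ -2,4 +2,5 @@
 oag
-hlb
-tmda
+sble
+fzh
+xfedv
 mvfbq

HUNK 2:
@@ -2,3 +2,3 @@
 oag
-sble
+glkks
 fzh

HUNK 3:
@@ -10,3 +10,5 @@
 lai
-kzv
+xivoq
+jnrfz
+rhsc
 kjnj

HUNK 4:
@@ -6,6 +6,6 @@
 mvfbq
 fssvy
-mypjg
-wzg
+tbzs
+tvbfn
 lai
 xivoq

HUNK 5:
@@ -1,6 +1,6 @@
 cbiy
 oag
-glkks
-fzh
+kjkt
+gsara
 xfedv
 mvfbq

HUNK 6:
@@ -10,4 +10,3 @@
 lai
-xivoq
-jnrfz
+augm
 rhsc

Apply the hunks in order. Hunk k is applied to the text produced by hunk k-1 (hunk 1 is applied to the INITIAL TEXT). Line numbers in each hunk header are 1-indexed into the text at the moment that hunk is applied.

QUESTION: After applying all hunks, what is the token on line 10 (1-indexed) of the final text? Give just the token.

Hunk 1: at line 2 remove [hlb,tmda] add [sble,fzh,xfedv] -> 12 lines: cbiy oag sble fzh xfedv mvfbq fssvy mypjg wzg lai kzv kjnj
Hunk 2: at line 2 remove [sble] add [glkks] -> 12 lines: cbiy oag glkks fzh xfedv mvfbq fssvy mypjg wzg lai kzv kjnj
Hunk 3: at line 10 remove [kzv] add [xivoq,jnrfz,rhsc] -> 14 lines: cbiy oag glkks fzh xfedv mvfbq fssvy mypjg wzg lai xivoq jnrfz rhsc kjnj
Hunk 4: at line 6 remove [mypjg,wzg] add [tbzs,tvbfn] -> 14 lines: cbiy oag glkks fzh xfedv mvfbq fssvy tbzs tvbfn lai xivoq jnrfz rhsc kjnj
Hunk 5: at line 1 remove [glkks,fzh] add [kjkt,gsara] -> 14 lines: cbiy oag kjkt gsara xfedv mvfbq fssvy tbzs tvbfn lai xivoq jnrfz rhsc kjnj
Hunk 6: at line 10 remove [xivoq,jnrfz] add [augm] -> 13 lines: cbiy oag kjkt gsara xfedv mvfbq fssvy tbzs tvbfn lai augm rhsc kjnj
Final line 10: lai

Answer: lai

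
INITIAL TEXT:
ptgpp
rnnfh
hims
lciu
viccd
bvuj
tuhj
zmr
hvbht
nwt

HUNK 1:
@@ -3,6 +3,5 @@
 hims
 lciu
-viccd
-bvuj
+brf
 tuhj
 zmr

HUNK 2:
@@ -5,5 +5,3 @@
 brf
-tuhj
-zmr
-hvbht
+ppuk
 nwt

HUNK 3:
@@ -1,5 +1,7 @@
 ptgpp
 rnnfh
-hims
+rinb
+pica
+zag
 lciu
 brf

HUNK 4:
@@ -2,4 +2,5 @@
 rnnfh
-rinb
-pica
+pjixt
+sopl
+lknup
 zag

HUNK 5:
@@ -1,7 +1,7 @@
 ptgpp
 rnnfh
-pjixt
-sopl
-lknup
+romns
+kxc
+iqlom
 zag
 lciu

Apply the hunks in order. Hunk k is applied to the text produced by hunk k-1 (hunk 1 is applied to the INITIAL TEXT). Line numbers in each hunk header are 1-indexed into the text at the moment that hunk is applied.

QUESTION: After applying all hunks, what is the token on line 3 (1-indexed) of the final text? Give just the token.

Hunk 1: at line 3 remove [viccd,bvuj] add [brf] -> 9 lines: ptgpp rnnfh hims lciu brf tuhj zmr hvbht nwt
Hunk 2: at line 5 remove [tuhj,zmr,hvbht] add [ppuk] -> 7 lines: ptgpp rnnfh hims lciu brf ppuk nwt
Hunk 3: at line 1 remove [hims] add [rinb,pica,zag] -> 9 lines: ptgpp rnnfh rinb pica zag lciu brf ppuk nwt
Hunk 4: at line 2 remove [rinb,pica] add [pjixt,sopl,lknup] -> 10 lines: ptgpp rnnfh pjixt sopl lknup zag lciu brf ppuk nwt
Hunk 5: at line 1 remove [pjixt,sopl,lknup] add [romns,kxc,iqlom] -> 10 lines: ptgpp rnnfh romns kxc iqlom zag lciu brf ppuk nwt
Final line 3: romns

Answer: romns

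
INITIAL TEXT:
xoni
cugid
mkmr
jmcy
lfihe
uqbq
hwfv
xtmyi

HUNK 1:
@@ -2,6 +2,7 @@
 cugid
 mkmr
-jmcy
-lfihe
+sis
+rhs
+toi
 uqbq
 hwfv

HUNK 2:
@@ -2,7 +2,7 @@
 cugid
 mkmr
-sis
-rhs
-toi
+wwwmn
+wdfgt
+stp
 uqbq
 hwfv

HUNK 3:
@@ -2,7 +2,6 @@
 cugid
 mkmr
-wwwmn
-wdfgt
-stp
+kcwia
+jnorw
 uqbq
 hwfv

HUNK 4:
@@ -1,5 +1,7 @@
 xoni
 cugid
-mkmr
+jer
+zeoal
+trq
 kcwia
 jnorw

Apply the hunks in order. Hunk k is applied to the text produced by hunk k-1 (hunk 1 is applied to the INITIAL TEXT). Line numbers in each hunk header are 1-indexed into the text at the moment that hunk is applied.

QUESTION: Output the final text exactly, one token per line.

Answer: xoni
cugid
jer
zeoal
trq
kcwia
jnorw
uqbq
hwfv
xtmyi

Derivation:
Hunk 1: at line 2 remove [jmcy,lfihe] add [sis,rhs,toi] -> 9 lines: xoni cugid mkmr sis rhs toi uqbq hwfv xtmyi
Hunk 2: at line 2 remove [sis,rhs,toi] add [wwwmn,wdfgt,stp] -> 9 lines: xoni cugid mkmr wwwmn wdfgt stp uqbq hwfv xtmyi
Hunk 3: at line 2 remove [wwwmn,wdfgt,stp] add [kcwia,jnorw] -> 8 lines: xoni cugid mkmr kcwia jnorw uqbq hwfv xtmyi
Hunk 4: at line 1 remove [mkmr] add [jer,zeoal,trq] -> 10 lines: xoni cugid jer zeoal trq kcwia jnorw uqbq hwfv xtmyi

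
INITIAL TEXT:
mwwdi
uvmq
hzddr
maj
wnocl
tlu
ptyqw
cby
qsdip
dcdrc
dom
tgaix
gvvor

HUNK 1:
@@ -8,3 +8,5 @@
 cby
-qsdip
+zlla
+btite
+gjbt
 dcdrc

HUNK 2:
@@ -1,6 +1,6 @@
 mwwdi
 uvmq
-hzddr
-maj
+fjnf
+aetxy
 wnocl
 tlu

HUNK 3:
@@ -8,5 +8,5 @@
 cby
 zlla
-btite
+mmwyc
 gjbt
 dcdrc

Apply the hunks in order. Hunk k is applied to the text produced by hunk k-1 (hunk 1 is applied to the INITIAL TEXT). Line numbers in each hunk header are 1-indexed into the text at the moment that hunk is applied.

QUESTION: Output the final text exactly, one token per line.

Answer: mwwdi
uvmq
fjnf
aetxy
wnocl
tlu
ptyqw
cby
zlla
mmwyc
gjbt
dcdrc
dom
tgaix
gvvor

Derivation:
Hunk 1: at line 8 remove [qsdip] add [zlla,btite,gjbt] -> 15 lines: mwwdi uvmq hzddr maj wnocl tlu ptyqw cby zlla btite gjbt dcdrc dom tgaix gvvor
Hunk 2: at line 1 remove [hzddr,maj] add [fjnf,aetxy] -> 15 lines: mwwdi uvmq fjnf aetxy wnocl tlu ptyqw cby zlla btite gjbt dcdrc dom tgaix gvvor
Hunk 3: at line 8 remove [btite] add [mmwyc] -> 15 lines: mwwdi uvmq fjnf aetxy wnocl tlu ptyqw cby zlla mmwyc gjbt dcdrc dom tgaix gvvor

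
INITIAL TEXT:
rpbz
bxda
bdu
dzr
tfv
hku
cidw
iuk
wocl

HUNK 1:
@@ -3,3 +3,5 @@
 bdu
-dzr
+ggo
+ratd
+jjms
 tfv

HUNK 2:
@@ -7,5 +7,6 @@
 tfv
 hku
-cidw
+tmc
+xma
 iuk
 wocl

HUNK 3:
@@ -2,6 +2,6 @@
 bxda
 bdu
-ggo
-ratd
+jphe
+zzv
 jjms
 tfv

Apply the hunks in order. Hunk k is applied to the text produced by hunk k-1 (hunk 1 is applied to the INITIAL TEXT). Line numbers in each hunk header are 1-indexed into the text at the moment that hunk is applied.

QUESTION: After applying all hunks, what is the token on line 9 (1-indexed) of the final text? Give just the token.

Hunk 1: at line 3 remove [dzr] add [ggo,ratd,jjms] -> 11 lines: rpbz bxda bdu ggo ratd jjms tfv hku cidw iuk wocl
Hunk 2: at line 7 remove [cidw] add [tmc,xma] -> 12 lines: rpbz bxda bdu ggo ratd jjms tfv hku tmc xma iuk wocl
Hunk 3: at line 2 remove [ggo,ratd] add [jphe,zzv] -> 12 lines: rpbz bxda bdu jphe zzv jjms tfv hku tmc xma iuk wocl
Final line 9: tmc

Answer: tmc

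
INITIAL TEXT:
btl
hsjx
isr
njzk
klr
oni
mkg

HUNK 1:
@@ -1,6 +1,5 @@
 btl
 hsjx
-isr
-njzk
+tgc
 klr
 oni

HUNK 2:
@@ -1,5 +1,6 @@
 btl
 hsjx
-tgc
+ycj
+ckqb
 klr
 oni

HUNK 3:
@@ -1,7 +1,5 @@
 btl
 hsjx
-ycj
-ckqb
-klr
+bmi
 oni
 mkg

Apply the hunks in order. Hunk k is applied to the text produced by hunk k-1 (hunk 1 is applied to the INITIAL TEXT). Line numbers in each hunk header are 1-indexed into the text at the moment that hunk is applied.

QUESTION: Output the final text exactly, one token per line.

Hunk 1: at line 1 remove [isr,njzk] add [tgc] -> 6 lines: btl hsjx tgc klr oni mkg
Hunk 2: at line 1 remove [tgc] add [ycj,ckqb] -> 7 lines: btl hsjx ycj ckqb klr oni mkg
Hunk 3: at line 1 remove [ycj,ckqb,klr] add [bmi] -> 5 lines: btl hsjx bmi oni mkg

Answer: btl
hsjx
bmi
oni
mkg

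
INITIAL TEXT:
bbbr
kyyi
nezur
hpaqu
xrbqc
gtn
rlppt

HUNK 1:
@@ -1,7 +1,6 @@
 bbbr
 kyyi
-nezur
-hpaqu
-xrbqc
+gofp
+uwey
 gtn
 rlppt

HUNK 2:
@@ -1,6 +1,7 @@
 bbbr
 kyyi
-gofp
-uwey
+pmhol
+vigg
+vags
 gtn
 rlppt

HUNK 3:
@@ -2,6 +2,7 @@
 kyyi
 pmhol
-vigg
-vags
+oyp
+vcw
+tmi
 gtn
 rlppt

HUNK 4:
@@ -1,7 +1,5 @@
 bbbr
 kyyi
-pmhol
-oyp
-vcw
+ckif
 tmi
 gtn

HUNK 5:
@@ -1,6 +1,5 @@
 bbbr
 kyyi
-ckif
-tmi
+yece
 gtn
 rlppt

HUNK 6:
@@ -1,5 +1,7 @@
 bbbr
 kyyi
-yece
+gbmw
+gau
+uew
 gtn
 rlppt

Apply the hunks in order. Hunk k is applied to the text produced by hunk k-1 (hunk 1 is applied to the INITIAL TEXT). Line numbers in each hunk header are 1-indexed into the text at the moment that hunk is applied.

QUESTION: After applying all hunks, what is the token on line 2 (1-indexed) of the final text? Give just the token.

Hunk 1: at line 1 remove [nezur,hpaqu,xrbqc] add [gofp,uwey] -> 6 lines: bbbr kyyi gofp uwey gtn rlppt
Hunk 2: at line 1 remove [gofp,uwey] add [pmhol,vigg,vags] -> 7 lines: bbbr kyyi pmhol vigg vags gtn rlppt
Hunk 3: at line 2 remove [vigg,vags] add [oyp,vcw,tmi] -> 8 lines: bbbr kyyi pmhol oyp vcw tmi gtn rlppt
Hunk 4: at line 1 remove [pmhol,oyp,vcw] add [ckif] -> 6 lines: bbbr kyyi ckif tmi gtn rlppt
Hunk 5: at line 1 remove [ckif,tmi] add [yece] -> 5 lines: bbbr kyyi yece gtn rlppt
Hunk 6: at line 1 remove [yece] add [gbmw,gau,uew] -> 7 lines: bbbr kyyi gbmw gau uew gtn rlppt
Final line 2: kyyi

Answer: kyyi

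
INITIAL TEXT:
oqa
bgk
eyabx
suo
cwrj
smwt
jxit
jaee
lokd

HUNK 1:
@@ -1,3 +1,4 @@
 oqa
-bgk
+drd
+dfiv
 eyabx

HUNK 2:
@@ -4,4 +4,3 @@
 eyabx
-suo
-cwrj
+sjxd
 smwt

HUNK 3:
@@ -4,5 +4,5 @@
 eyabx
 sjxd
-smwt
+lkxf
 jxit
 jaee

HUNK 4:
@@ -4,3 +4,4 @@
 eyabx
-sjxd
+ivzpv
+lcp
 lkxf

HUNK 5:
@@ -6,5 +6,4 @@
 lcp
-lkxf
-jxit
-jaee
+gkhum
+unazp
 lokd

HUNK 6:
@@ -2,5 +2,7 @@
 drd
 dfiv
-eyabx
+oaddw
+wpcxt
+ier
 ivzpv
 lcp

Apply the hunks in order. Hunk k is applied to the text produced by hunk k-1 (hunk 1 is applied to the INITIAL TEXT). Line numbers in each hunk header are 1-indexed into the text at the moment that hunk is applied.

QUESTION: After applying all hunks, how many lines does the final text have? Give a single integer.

Answer: 11

Derivation:
Hunk 1: at line 1 remove [bgk] add [drd,dfiv] -> 10 lines: oqa drd dfiv eyabx suo cwrj smwt jxit jaee lokd
Hunk 2: at line 4 remove [suo,cwrj] add [sjxd] -> 9 lines: oqa drd dfiv eyabx sjxd smwt jxit jaee lokd
Hunk 3: at line 4 remove [smwt] add [lkxf] -> 9 lines: oqa drd dfiv eyabx sjxd lkxf jxit jaee lokd
Hunk 4: at line 4 remove [sjxd] add [ivzpv,lcp] -> 10 lines: oqa drd dfiv eyabx ivzpv lcp lkxf jxit jaee lokd
Hunk 5: at line 6 remove [lkxf,jxit,jaee] add [gkhum,unazp] -> 9 lines: oqa drd dfiv eyabx ivzpv lcp gkhum unazp lokd
Hunk 6: at line 2 remove [eyabx] add [oaddw,wpcxt,ier] -> 11 lines: oqa drd dfiv oaddw wpcxt ier ivzpv lcp gkhum unazp lokd
Final line count: 11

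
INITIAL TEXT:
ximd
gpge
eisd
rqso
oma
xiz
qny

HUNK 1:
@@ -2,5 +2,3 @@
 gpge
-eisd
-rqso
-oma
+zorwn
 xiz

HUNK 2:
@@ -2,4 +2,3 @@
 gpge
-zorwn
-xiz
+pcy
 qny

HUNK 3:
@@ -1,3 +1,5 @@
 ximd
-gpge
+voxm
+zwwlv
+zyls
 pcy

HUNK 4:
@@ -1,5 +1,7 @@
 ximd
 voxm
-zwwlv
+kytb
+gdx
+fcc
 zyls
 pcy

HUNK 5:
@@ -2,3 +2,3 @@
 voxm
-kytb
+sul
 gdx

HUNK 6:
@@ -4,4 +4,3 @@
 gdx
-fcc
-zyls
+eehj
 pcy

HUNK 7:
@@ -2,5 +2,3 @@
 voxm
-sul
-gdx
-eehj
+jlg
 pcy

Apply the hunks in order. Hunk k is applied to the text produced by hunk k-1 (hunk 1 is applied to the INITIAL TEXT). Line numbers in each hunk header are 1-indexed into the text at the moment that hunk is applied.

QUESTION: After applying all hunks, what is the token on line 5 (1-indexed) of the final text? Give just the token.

Hunk 1: at line 2 remove [eisd,rqso,oma] add [zorwn] -> 5 lines: ximd gpge zorwn xiz qny
Hunk 2: at line 2 remove [zorwn,xiz] add [pcy] -> 4 lines: ximd gpge pcy qny
Hunk 3: at line 1 remove [gpge] add [voxm,zwwlv,zyls] -> 6 lines: ximd voxm zwwlv zyls pcy qny
Hunk 4: at line 1 remove [zwwlv] add [kytb,gdx,fcc] -> 8 lines: ximd voxm kytb gdx fcc zyls pcy qny
Hunk 5: at line 2 remove [kytb] add [sul] -> 8 lines: ximd voxm sul gdx fcc zyls pcy qny
Hunk 6: at line 4 remove [fcc,zyls] add [eehj] -> 7 lines: ximd voxm sul gdx eehj pcy qny
Hunk 7: at line 2 remove [sul,gdx,eehj] add [jlg] -> 5 lines: ximd voxm jlg pcy qny
Final line 5: qny

Answer: qny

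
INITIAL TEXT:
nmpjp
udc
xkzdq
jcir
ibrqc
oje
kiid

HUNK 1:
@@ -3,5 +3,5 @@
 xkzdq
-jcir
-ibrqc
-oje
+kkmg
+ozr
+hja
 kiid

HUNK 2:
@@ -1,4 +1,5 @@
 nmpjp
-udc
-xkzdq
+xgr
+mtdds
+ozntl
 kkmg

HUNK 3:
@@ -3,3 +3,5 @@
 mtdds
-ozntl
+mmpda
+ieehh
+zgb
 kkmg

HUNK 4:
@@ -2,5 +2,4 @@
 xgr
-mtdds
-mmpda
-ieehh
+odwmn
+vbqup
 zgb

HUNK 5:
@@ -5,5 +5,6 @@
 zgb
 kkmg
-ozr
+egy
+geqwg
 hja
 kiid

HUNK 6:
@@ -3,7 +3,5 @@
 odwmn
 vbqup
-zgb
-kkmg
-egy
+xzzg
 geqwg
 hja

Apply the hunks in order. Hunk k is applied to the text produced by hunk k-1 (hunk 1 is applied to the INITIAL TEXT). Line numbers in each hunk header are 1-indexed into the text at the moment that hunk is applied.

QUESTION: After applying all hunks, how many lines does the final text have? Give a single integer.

Hunk 1: at line 3 remove [jcir,ibrqc,oje] add [kkmg,ozr,hja] -> 7 lines: nmpjp udc xkzdq kkmg ozr hja kiid
Hunk 2: at line 1 remove [udc,xkzdq] add [xgr,mtdds,ozntl] -> 8 lines: nmpjp xgr mtdds ozntl kkmg ozr hja kiid
Hunk 3: at line 3 remove [ozntl] add [mmpda,ieehh,zgb] -> 10 lines: nmpjp xgr mtdds mmpda ieehh zgb kkmg ozr hja kiid
Hunk 4: at line 2 remove [mtdds,mmpda,ieehh] add [odwmn,vbqup] -> 9 lines: nmpjp xgr odwmn vbqup zgb kkmg ozr hja kiid
Hunk 5: at line 5 remove [ozr] add [egy,geqwg] -> 10 lines: nmpjp xgr odwmn vbqup zgb kkmg egy geqwg hja kiid
Hunk 6: at line 3 remove [zgb,kkmg,egy] add [xzzg] -> 8 lines: nmpjp xgr odwmn vbqup xzzg geqwg hja kiid
Final line count: 8

Answer: 8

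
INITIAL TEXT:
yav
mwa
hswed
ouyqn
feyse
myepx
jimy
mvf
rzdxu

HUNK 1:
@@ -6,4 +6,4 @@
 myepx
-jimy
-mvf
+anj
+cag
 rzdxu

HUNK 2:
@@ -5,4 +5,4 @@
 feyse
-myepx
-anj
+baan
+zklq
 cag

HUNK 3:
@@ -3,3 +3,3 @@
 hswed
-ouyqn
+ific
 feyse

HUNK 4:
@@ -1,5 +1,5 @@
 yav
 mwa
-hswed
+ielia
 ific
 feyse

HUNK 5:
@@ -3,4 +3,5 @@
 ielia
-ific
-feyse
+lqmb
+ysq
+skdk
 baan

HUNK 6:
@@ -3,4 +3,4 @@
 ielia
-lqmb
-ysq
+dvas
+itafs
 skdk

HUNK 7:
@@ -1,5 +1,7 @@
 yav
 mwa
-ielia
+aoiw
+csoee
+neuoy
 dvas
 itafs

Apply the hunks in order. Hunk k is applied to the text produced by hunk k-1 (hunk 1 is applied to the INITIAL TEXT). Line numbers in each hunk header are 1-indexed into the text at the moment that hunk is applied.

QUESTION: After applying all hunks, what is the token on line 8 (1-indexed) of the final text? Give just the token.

Answer: skdk

Derivation:
Hunk 1: at line 6 remove [jimy,mvf] add [anj,cag] -> 9 lines: yav mwa hswed ouyqn feyse myepx anj cag rzdxu
Hunk 2: at line 5 remove [myepx,anj] add [baan,zklq] -> 9 lines: yav mwa hswed ouyqn feyse baan zklq cag rzdxu
Hunk 3: at line 3 remove [ouyqn] add [ific] -> 9 lines: yav mwa hswed ific feyse baan zklq cag rzdxu
Hunk 4: at line 1 remove [hswed] add [ielia] -> 9 lines: yav mwa ielia ific feyse baan zklq cag rzdxu
Hunk 5: at line 3 remove [ific,feyse] add [lqmb,ysq,skdk] -> 10 lines: yav mwa ielia lqmb ysq skdk baan zklq cag rzdxu
Hunk 6: at line 3 remove [lqmb,ysq] add [dvas,itafs] -> 10 lines: yav mwa ielia dvas itafs skdk baan zklq cag rzdxu
Hunk 7: at line 1 remove [ielia] add [aoiw,csoee,neuoy] -> 12 lines: yav mwa aoiw csoee neuoy dvas itafs skdk baan zklq cag rzdxu
Final line 8: skdk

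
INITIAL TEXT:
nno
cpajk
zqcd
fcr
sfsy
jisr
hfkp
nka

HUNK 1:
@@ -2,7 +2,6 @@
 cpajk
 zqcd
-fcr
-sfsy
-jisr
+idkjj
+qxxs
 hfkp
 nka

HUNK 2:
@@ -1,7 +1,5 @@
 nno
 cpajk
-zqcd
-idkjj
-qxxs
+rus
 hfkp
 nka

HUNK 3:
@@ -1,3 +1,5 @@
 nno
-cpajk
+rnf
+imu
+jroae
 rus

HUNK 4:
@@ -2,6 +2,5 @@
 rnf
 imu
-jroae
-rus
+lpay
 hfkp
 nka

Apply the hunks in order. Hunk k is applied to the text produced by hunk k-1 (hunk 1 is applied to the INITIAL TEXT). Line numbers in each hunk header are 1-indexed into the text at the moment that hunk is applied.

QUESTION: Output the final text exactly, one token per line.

Hunk 1: at line 2 remove [fcr,sfsy,jisr] add [idkjj,qxxs] -> 7 lines: nno cpajk zqcd idkjj qxxs hfkp nka
Hunk 2: at line 1 remove [zqcd,idkjj,qxxs] add [rus] -> 5 lines: nno cpajk rus hfkp nka
Hunk 3: at line 1 remove [cpajk] add [rnf,imu,jroae] -> 7 lines: nno rnf imu jroae rus hfkp nka
Hunk 4: at line 2 remove [jroae,rus] add [lpay] -> 6 lines: nno rnf imu lpay hfkp nka

Answer: nno
rnf
imu
lpay
hfkp
nka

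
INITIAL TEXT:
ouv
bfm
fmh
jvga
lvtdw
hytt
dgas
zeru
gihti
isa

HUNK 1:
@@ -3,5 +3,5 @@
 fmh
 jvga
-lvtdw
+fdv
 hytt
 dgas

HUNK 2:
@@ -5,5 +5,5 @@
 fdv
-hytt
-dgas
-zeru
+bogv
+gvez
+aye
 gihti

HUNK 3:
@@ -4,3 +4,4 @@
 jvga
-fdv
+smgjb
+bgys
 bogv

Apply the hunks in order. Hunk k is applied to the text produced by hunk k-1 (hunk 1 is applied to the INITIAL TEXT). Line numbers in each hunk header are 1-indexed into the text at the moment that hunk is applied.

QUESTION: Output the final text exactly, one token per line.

Answer: ouv
bfm
fmh
jvga
smgjb
bgys
bogv
gvez
aye
gihti
isa

Derivation:
Hunk 1: at line 3 remove [lvtdw] add [fdv] -> 10 lines: ouv bfm fmh jvga fdv hytt dgas zeru gihti isa
Hunk 2: at line 5 remove [hytt,dgas,zeru] add [bogv,gvez,aye] -> 10 lines: ouv bfm fmh jvga fdv bogv gvez aye gihti isa
Hunk 3: at line 4 remove [fdv] add [smgjb,bgys] -> 11 lines: ouv bfm fmh jvga smgjb bgys bogv gvez aye gihti isa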